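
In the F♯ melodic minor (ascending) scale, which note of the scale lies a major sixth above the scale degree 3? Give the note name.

The scale is F♯ G♯ A B C♯ D♯ E♯.
The scale degree 3 is A; a major sixth above that is F♯ — scale degree 1.

F#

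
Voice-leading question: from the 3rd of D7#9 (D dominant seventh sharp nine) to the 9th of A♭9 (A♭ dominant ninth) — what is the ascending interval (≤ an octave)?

The 3rd of D7#9 (D dominant seventh sharp nine) is F♯; the 9th of A♭9 (A♭ dominant ninth) is B♭.
From F♯ to B♭: 4 semitones over a fourth = diminished.

d4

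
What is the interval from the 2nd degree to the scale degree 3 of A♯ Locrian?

Spelling A♯ Locrian: A♯ B C♯ D♯ E F♯ G♯.
2nd degree = B; degree 3 = C♯.
Counting 2 letters and 2 half steps from B gives a major second.

major second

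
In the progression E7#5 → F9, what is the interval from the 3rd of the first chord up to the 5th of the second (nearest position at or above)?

diminished fourth

E7#5 has G# as its 3rd, and F9 has C as its 5th.
4 letter names make it a fourth; at 4 semitones (a half step narrower than perfect) the quality is diminished.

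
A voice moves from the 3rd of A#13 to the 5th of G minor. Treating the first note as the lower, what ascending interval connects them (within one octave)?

The 3rd of A#13 is C##; the 5th of G minor is D.
2 letter names make it a second; at 0 semitones (a whole step narrower than major) the quality is diminished.

diminished second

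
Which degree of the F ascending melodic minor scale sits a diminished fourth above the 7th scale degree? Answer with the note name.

Ab

The scale is F G Ab Bb C D E.
The 7th scale degree is E; a diminished fourth above that is Ab — scale degree 3.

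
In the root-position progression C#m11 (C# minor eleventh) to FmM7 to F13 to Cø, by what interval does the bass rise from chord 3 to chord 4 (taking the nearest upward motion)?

P5

The roots are F and C.
F up to C spans 5 letter names and 7 semitones — a perfect fifth.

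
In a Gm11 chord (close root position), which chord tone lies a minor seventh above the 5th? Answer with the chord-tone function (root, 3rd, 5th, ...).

11th

G minor eleventh is spelled G-Bb-D-F-A-C.
The 5th is D. A minor seventh above D is C.
C is the chord's 11th.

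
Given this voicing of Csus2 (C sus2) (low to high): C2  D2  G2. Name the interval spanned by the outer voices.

The outer voices are C2 and G2.
Counting 5 letters and 7 half steps from C gives a perfect fifth.

perfect 5th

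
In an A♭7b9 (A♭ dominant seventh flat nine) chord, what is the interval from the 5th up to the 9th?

diminished fifth

A♭7b9 is spelled A♭-C-E♭-G♭-B𝄫.
The 5th is E♭ and the 9th is B𝄫.
From E♭ to B𝄫: 6 semitones over a fifth = diminished.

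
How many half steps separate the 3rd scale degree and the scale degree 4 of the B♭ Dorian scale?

2

The scale is B♭ C D♭ E♭ F G A♭.
D♭ up to E♭ is a major second — 2 semitones.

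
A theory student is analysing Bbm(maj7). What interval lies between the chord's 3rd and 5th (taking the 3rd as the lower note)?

major third

Spelling the chord: Bb, Db, F, A.
So we need the interval from Db up to F.
Db up to F spans 3 letter names and 4 semitones — a major third.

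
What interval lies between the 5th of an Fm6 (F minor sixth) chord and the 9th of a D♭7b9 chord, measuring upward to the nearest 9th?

Fm6 (F minor sixth) has C as its 5th, and D♭7b9 has E𝄫 as its 9th.
C up to E𝄫 is 2 semitones, a whole step narrower than a major third, so the interval is diminished.

diminished third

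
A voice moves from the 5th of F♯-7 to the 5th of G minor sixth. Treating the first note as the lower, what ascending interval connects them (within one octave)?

The 5th of F♯-7 is C♯; the 5th of G minor sixth is D.
2 letter names make it a second; at 1 semitone (a half step narrower than major) the quality is minor.

minor 2nd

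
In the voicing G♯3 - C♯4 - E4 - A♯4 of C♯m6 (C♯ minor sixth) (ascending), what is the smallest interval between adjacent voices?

Adjacent intervals: G♯3→C♯4 = perfect fourth; C♯4→E4 = minor third; E4→A♯4 = augmented fourth.
The smallest is C♯4 to E4, a minor third (3 semitones).

minor third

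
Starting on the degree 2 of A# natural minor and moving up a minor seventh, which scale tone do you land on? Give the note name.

The scale is A# B# C# D# E# F# G#.
The degree 2 is B#; a minor seventh above that is A# — scale degree 1.

A#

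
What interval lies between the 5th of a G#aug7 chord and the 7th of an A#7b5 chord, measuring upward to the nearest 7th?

The 5th of G#aug7 is D##; the 7th of A#7b5 is G#.
4 letter names make it a fourth; at 4 semitones (a half step narrower than perfect) the quality is diminished.

diminished fourth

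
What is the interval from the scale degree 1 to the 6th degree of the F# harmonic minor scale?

minor sixth

Spelling the F# harmonic minor scale: F# G# A B C# D E#.
That puts F# below D.
6 letter names make it a sixth; at 8 semitones (a half step narrower than major) the quality is minor.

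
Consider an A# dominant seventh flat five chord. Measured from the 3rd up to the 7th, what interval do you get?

diminished fifth

A#7b5 is spelled A#, C##, E, G#.
The 3rd is C## and the 7th is G#.
5 letter names make it a fifth; at 6 semitones (a half step narrower than perfect) the quality is diminished.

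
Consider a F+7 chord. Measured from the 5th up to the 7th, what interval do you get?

d3

The chord tones of F augmented seventh are F-A-C#-Eb.
5th = C#; 7th = Eb.
C# up to Eb is 2 semitones, a whole step narrower than a major third, so the interval is diminished.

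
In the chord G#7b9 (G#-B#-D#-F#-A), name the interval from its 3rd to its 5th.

minor 3rd

So we need the interval from B# up to D#.
From B# to D#: 3 semitones over a third = minor.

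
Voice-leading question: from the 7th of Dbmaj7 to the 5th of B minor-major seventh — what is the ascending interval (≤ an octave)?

Dbmaj7 has C as its 7th, and B minor-major seventh has F# as its 5th.
From C to F#: 6 semitones over a fourth = augmented.

augmented 4th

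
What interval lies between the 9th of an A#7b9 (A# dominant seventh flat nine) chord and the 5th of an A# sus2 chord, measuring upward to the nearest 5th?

A4

The 9th of A#7b9 (A# dominant seventh flat nine) is B; the 5th of A# sus2 is E#.
4 letter names make it a fourth; at 6 semitones (a half step wider than perfect) the quality is augmented.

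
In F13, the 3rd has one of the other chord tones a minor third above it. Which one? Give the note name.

F dominant thirteenth is spelled F, A, C, Eb, G, D.
The 3rd is A. A minor third above A is C.
C is the chord's 5th.

C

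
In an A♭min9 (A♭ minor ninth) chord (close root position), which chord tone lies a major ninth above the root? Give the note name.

A♭min9 is spelled A♭, C♭, E♭, G♭, B♭.
The root is A♭. A major ninth above A♭ is B♭.
B♭ is the chord's 9th.

Bb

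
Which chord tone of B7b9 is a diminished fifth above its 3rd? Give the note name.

Spelling the chord: B-D#-F#-A-C.
The 3rd is D#. A diminished fifth above D# is A.
A is the chord's 7th.

A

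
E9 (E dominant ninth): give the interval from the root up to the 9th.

major ninth

The chord tones of E9 (E dominant ninth) are E G♯ B D F♯.
So we need the interval from E up to F♯.
Counting 9 letters and 14 half steps from E gives a major ninth.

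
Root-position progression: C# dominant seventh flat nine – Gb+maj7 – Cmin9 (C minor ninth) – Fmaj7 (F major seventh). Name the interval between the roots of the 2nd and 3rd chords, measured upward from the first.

A4

The roots are Gb and C.
From Gb to C: 6 semitones over a fourth = augmented.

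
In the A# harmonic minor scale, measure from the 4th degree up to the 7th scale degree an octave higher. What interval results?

augmented 11th

The scale runs A# B# C# D# E# F# G##.
That puts D# below G##.
D# up to G## is 18 semitones, a half step wider than a perfect eleventh, so the interval is augmented.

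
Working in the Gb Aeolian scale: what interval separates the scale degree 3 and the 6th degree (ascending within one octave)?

Gb natural minor: Gb Ab Bbb Cb Db Ebb Fb.
The scale degree 3 is Bbb and the degree 6 is Ebb.
From Bbb to Ebb is 5 semitones, exactly the perfect fourth.

perfect 4th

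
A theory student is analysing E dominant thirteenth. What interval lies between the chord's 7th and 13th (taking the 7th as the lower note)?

E13 (E dominant thirteenth) is spelled E, G#, B, D, F#, C#.
That puts D below C#.
Counting 7 letters and 11 half steps from D gives a major seventh.

major seventh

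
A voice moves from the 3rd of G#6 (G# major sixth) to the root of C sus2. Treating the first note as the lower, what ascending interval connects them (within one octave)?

diminished 2nd

G#6 (G# major sixth) has B# as its 3rd, and C sus2 has C as its root.
B# up to C is 0 semitones, a whole step narrower than a major second, so the interval is diminished.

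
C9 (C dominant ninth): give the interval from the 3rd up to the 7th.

The chord tones of C9 are C-E-G-B♭-D.
That puts E below B♭.
5 letter names make it a fifth; at 6 semitones (a half step narrower than perfect) the quality is diminished.
This 3–7 tritone is the characteristic tension at the heart of the dominant sound.

d5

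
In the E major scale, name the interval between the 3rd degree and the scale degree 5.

minor third

Spelling the E major scale: E F♯ G♯ A B C♯ D♯.
That puts G♯ below B.
From G♯ to B: 3 semitones over a third = minor.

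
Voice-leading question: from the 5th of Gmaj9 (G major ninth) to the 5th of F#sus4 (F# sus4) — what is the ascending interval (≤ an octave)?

The 5th of Gmaj9 (G major ninth) is D; the 5th of F#sus4 (F# sus4) is C#.
Counting 7 letters and 11 half steps from D gives a major seventh.

major 7th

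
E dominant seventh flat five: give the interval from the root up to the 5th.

d5

E7b5 (E dominant seventh flat five): E-G#-Bb-D.
That puts E below Bb.
E up to Bb is 6 semitones, a half step narrower than a perfect fifth, so the interval is diminished.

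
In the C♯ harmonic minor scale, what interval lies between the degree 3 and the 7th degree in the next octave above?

The scale runs C♯ D♯ E F♯ G♯ A B♯.
So we need the interval from E up to B♯.
From E to B♯: 20 semitones over a twelfth = augmented.

augmented twelfth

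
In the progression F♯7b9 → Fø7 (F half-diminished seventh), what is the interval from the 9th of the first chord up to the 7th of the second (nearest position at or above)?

F♯7b9 has G as its 9th, and Fø7 (F half-diminished seventh) has E♭ as its 7th.
From G to E♭: 8 semitones over a sixth = minor.

minor sixth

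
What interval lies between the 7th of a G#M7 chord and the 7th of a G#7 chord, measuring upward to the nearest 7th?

diminished octave

The 7th of G#M7 is F##; the 7th of G#7 is F#.
From F## to F#: 11 semitones over an octave = diminished.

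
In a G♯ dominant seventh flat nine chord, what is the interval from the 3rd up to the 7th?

G♯7b9: G♯, B♯, D♯, F♯, A.
3rd = B♯; 7th = F♯.
5 letter names make it a fifth; at 6 semitones (a half step narrower than perfect) the quality is diminished.

diminished fifth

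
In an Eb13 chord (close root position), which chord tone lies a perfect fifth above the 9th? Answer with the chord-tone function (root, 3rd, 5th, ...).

13th

The chord tones of Eb13 (Eb dominant thirteenth) are Eb G Bb Db F C.
The 9th is F. A perfect fifth above F is C.
C is the chord's 13th.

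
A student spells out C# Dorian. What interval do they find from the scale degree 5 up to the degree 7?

The scale runs C# D# E F# G# A# B.
So we need the interval from G# up to B.
From G# to B: 3 semitones over a third = minor.

minor third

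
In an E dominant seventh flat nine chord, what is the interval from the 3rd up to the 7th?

The chord tones of E7b9 are E, G#, B, D, F.
3rd = G#; 7th = D.
G# up to D is 6 semitones, a half step narrower than a perfect fifth, so the interval is diminished.
This 3–7 tritone is the characteristic tension at the heart of the dominant sound.

diminished 5th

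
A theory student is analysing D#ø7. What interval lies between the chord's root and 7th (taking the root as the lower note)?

Spelling the chord: D# F# A C#.
Root = D#; 7th = C#.
7 letter names make it a seventh; at 10 semitones (a half step narrower than major) the quality is minor.

minor seventh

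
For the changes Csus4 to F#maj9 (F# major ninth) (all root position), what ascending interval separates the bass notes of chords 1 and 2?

The roots are C and F#.
4 letter names make it a fourth; at 6 semitones (a half step wider than perfect) the quality is augmented.

augmented fourth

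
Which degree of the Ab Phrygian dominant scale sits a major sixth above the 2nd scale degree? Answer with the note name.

Gb

The scale is Ab Bbb C Db Eb Fb Gb.
The 2nd scale degree is Bbb; a major sixth above that is Gb — scale degree 7.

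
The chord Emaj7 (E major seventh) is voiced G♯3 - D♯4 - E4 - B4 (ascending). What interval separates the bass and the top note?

The outer voices are G♯3 and B4.
10 letter names make it a tenth; at 15 semitones (a half step narrower than major) the quality is minor.

minor 10th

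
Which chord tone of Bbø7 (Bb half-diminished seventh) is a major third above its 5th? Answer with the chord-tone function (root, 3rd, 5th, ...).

Spelling the chord: Bb–Db–Fb–Ab.
The 5th is Fb. A major third above Fb is Ab.
Ab is the chord's 7th.

7th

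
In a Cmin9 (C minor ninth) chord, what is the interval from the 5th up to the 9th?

Spelling the chord: C-Eb-G-Bb-D.
That puts G below D.
Counting 5 letters and 7 half steps from G gives a perfect fifth.

perfect 5th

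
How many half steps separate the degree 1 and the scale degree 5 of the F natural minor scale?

7

The scale is F G A♭ B♭ C D♭ E♭.
F up to C is a perfect fifth — 7 semitones.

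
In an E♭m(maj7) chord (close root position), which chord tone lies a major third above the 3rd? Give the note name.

Spelling the chord: E♭–G♭–B♭–D.
The 3rd is G♭. A major third above G♭ is B♭.
B♭ is the chord's 5th.

Bb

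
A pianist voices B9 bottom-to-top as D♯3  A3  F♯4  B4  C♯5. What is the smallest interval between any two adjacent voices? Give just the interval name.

Adjacent intervals: D♯3→A3 = diminished fifth; A3→F♯4 = major sixth; F♯4→B4 = perfect fourth; B4→C♯5 = major second.
The smallest is B4 to C♯5, a major second (2 semitones).

major second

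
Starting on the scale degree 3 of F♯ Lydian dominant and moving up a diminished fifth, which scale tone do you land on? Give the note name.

The scale is F♯ G♯ A♯ B♯ C♯ D♯ E.
The scale degree 3 is A♯; a diminished fifth above that is E — scale degree 7.

E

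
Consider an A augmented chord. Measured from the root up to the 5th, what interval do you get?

Spelling the chord: A, C#, E#.
So we need the interval from A up to E#.
5 letter names make it a fifth; at 8 semitones (a half step wider than perfect) the quality is augmented.

A5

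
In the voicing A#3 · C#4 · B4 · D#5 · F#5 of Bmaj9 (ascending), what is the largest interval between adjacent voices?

minor 7th

Adjacent intervals: A#3→C#4 = minor third; C#4→B4 = minor seventh; B4→D#5 = major third; D#5→F#5 = minor third.
The largest is C#4 to B4, a minor seventh (10 semitones).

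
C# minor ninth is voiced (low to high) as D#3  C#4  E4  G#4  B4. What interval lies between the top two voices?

minor 3rd

Those voices are G#4 and B4.
3 letter names make it a third; at 3 semitones (a half step narrower than major) the quality is minor.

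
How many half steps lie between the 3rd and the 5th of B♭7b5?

The chord tones of B♭7b5 (B♭ dominant seventh flat five) are B♭-D-F♭-A♭.
D to F♭ is a diminished third: 2 semitones.

2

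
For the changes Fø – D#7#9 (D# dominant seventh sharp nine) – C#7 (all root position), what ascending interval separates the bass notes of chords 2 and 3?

The roots are D# and C#.
From D# to C#: 10 semitones over a seventh = minor.

minor 7th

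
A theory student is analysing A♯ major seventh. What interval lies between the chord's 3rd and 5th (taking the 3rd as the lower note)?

A♯ major seventh is spelled A♯ C𝄪 E♯ G𝄪.
So we need the interval from C𝄪 up to E♯.
C𝄪 up to E♯ is 3 semitones, a half step narrower than a major third, so the interval is minor.

m3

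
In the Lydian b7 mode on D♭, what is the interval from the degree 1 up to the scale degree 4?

Spelling the Lydian b7 mode on D♭: D♭ E♭ F G A♭ B♭ C♭.
The degree 1 is D♭ and the degree 4 is G.
4 letter names make it a fourth; at 6 semitones (a half step wider than perfect) the quality is augmented.

augmented fourth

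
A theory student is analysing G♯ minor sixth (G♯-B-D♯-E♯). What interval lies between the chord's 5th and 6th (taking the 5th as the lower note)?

M2

5th = D♯; 6th = E♯.
Counting 2 letters and 2 half steps from D♯ gives a major second.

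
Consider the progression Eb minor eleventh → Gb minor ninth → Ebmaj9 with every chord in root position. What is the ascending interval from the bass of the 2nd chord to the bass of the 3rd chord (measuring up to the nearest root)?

The roots are Gb and Eb.
From Gb to Eb is 9 semitones, exactly the major sixth.

major sixth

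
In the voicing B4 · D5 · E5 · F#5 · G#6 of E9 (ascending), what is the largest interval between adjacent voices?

Adjacent intervals: B4→D5 = minor third; D5→E5 = major second; E5→F#5 = major second; F#5→G#6 = major ninth.
The largest is F#5 to G#6, a major ninth (14 semitones).

major ninth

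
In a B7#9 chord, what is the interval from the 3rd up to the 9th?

The chord tones of B7#9 (B dominant seventh sharp nine) are B–D#–F#–A–C##.
That puts D# below C##.
Counting 7 letters and 11 half steps from D# gives a major seventh.

major seventh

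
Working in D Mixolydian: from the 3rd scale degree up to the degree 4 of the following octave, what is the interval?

minor 9th

The scale runs D E F# G A B C.
That puts F# below G.
F# up to G is 13 semitones, a half step narrower than a major ninth, so the interval is minor.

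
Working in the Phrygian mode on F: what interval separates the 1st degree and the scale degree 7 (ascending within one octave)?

minor seventh

F phrygian: F Gb Ab Bb C Db Eb.
That puts F below Eb.
7 letter names make it a seventh; at 10 semitones (a half step narrower than major) the quality is minor.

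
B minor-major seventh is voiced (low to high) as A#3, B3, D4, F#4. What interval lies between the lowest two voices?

Those voices are A#3 and B3.
A# up to B is 1 semitone, a half step narrower than a major second, so the interval is minor.

minor second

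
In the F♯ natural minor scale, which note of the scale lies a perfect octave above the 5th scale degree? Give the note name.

The scale is F♯ G♯ A B C♯ D E.
The 5th scale degree is C♯; a perfect octave above that is C♯ — scale degree 5.

C#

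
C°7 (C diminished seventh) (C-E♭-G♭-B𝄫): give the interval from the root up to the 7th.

So we need the interval from C up to B𝄫.
C up to B𝄫 is 9 semitones, a whole step narrower than a major seventh, so the interval is diminished.

diminished seventh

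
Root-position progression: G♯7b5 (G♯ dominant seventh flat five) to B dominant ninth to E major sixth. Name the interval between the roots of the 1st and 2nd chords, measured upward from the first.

The roots are G♯ and B.
G♯ up to B is 3 semitones, a half step narrower than a major third, so the interval is minor.

m3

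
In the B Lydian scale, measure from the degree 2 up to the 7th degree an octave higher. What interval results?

B lydian: B C♯ D♯ E♯ F♯ G♯ A♯.
That puts C♯ below A♯.
C♯ up to A♯ spans 13 letter names and 21 semitones — a major thirteenth.

major thirteenth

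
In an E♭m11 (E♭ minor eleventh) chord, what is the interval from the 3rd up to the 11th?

major ninth

Spelling the chord: E♭, G♭, B♭, D♭, F, A♭.
The 3rd is G♭ and the 11th is A♭.
Counting 9 letters and 14 half steps from G♭ gives a major ninth.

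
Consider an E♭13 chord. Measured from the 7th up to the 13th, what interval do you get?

major seventh

The chord tones of E♭13 are E♭-G-B♭-D♭-F-C.
So we need the interval from D♭ up to C.
D♭ up to C spans 7 letter names and 11 semitones — a major seventh.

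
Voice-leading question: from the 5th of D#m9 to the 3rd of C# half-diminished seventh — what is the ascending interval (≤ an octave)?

The 5th of D#m9 is A#; the 3rd of C# half-diminished seventh is E.
A# up to E is 6 semitones, a half step narrower than a perfect fifth, so the interval is diminished.

diminished 5th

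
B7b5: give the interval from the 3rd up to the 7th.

diminished fifth

B7b5: B D♯ F A.
So we need the interval from D♯ up to A.
5 letter names make it a fifth; at 6 semitones (a half step narrower than perfect) the quality is diminished.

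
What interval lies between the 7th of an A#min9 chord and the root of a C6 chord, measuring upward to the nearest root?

The 7th of A#min9 is G#; the root of C6 is C.
4 letter names make it a fourth; at 4 semitones (a half step narrower than perfect) the quality is diminished.

diminished fourth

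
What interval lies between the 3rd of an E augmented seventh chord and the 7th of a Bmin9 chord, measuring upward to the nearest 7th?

minor second

The 3rd of E augmented seventh is G#; the 7th of Bmin9 is A.
From G# to A: 1 semitone over a second = minor.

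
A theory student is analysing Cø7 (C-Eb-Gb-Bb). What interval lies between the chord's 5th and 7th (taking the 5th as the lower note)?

major third

5th = Gb; 7th = Bb.
Counting 3 letters and 4 half steps from Gb gives a major third.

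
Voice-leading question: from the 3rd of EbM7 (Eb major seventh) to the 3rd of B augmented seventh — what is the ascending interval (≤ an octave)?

The 3rd of EbM7 (Eb major seventh) is G; the 3rd of B augmented seventh is D#.
From G to D#: 8 semitones over a fifth = augmented.

augmented 5th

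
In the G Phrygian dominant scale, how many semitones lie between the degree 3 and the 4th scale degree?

1

The scale is G Ab B C D Eb F.
B up to C is a minor second — 1 semitone.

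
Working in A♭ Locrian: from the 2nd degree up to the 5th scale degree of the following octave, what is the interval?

P11

Spelling A♭ Locrian: A♭ B𝄫 C♭ D♭ E𝄫 F♭ G♭.
So we need the interval from B𝄫 up to E𝄫.
B𝄫 up to E𝄫 spans 11 letter names and 17 semitones — a perfect eleventh.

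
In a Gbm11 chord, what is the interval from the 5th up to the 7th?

The chord tones of Gbm11 (Gb minor eleventh) are Gb–Bbb–Db–Fb–Ab–Cb.
The 5th is Db and the 7th is Fb.
Db up to Fb is 3 semitones, a half step narrower than a major third, so the interval is minor.

minor third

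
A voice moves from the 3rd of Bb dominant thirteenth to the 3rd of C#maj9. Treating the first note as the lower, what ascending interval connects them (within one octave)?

augmented second

Bb dominant thirteenth has D as its 3rd, and C#maj9 has E# as its 3rd.
2 letter names make it a second; at 3 semitones (a half step wider than major) the quality is augmented.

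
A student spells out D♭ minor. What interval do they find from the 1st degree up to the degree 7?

minor seventh

The scale runs D♭ E♭ F♭ G♭ A♭ B𝄫 C♭.
1st degree = D♭; degree 7 = C♭.
D♭ up to C♭ is 10 semitones, a half step narrower than a major seventh, so the interval is minor.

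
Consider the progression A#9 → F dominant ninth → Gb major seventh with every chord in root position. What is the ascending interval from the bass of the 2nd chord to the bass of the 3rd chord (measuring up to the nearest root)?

The roots are F and Gb.
From F to Gb: 1 semitone over a second = minor.

minor second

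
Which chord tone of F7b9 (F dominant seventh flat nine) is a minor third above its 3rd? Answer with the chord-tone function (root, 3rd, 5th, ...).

F7b9 (F dominant seventh flat nine): F–A–C–E♭–G♭.
The 3rd is A. A minor third above A is C.
C is the chord's 5th.

5th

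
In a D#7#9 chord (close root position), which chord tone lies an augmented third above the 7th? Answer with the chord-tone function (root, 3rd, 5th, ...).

Spelling the chord: D# F## A# C# E##.
The 7th is C#. An augmented third above C# is E##.
E## is the chord's 9th.

9th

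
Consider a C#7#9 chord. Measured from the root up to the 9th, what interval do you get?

augmented 9th

C#7#9 is spelled C#, E#, G#, B, D##.
That puts C# below D##.
9 letter names make it a ninth; at 15 semitones (a half step wider than major) the quality is augmented.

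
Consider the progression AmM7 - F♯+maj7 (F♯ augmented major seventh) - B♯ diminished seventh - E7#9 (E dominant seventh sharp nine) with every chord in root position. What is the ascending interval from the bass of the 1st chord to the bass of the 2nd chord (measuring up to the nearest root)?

M6

The roots are A and F♯.
Counting 6 letters and 9 half steps from A gives a major sixth.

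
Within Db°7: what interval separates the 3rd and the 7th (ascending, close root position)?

diminished 5th

Db°7: Db Fb Abb Cbb.
The 3rd is Fb and the 7th is Cbb.
From Fb to Cbb: 6 semitones over a fifth = diminished.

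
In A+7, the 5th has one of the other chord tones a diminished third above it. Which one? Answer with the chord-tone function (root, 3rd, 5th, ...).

7th

The chord tones of A+7 are A–C#–E#–G.
The 5th is E#. A diminished third above E# is G.
G is the chord's 7th.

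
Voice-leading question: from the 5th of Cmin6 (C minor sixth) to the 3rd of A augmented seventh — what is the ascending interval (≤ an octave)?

The 5th of Cmin6 (C minor sixth) is G; the 3rd of A augmented seventh is C#.
G up to C# is 6 semitones, a half step wider than a perfect fourth, so the interval is augmented.

augmented 4th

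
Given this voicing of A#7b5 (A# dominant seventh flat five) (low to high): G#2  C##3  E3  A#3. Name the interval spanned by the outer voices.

The outer voices are G#2 and A#3.
G# up to A# spans 9 letter names and 14 semitones — a major ninth.

major 9th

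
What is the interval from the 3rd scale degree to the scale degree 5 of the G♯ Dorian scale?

The scale runs G♯ A♯ B C♯ D♯ E♯ F♯.
The 3rd scale degree is B and the scale degree 5 is D♯.
B up to D♯ spans 3 letter names and 4 semitones — a major third.

major third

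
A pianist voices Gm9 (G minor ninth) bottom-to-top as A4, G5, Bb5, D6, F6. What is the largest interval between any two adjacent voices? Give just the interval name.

minor 7th

Adjacent intervals: A4→G5 = minor seventh; G5→Bb5 = minor third; Bb5→D6 = major third; D6→F6 = minor third.
The largest is A4 to G5, a minor seventh (10 semitones).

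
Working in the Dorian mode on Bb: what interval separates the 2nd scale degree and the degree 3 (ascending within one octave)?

minor 2nd

Bb dorian: Bb C Db Eb F G Ab.
The 2nd scale degree is C and the scale degree 3 is Db.
C up to Db is 1 semitone, a half step narrower than a major second, so the interval is minor.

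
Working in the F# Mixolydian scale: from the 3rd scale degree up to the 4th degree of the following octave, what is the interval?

minor ninth

Spelling the F# Mixolydian scale: F# G# A# B C# D# E.
The 3rd scale degree is A# and the degree 4 (up an octave) is B.
A# up to B is 13 semitones, a half step narrower than a major ninth, so the interval is minor.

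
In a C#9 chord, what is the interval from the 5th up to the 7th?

C#9 (C# dominant ninth) is spelled C#-E#-G#-B-D#.
The 5th is G# and the 7th is B.
From G# to B: 3 semitones over a third = minor.

m3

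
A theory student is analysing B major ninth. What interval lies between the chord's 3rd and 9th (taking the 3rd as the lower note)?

Bmaj9 (B major ninth) is spelled B, D♯, F♯, A♯, C♯.
3rd = D♯; 9th = C♯.
7 letter names make it a seventh; at 10 semitones (a half step narrower than major) the quality is minor.

minor seventh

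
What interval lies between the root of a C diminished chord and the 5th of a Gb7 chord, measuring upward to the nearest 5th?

C diminished has C as its root, and Gb7 has Db as its 5th.
2 letter names make it a second; at 1 semitone (a half step narrower than major) the quality is minor.

minor 2nd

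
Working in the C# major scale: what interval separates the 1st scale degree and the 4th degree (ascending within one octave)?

perfect fourth

C# major: C# D# E# F# G# A# B#.
1st scale degree = C#; scale degree 4 = F#.
C# up to F# spans 4 letter names and 5 semitones — a perfect fourth.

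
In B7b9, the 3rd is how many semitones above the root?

Spelling the chord: B-D♯-F♯-A-C.
B to D♯ is a major third: 4 semitones.

4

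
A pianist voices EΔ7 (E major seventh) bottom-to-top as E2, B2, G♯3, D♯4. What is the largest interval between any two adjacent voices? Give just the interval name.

major 6th

Adjacent intervals: E2→B2 = perfect fifth; B2→G♯3 = major sixth; G♯3→D♯4 = perfect fifth.
The largest is B2 to G♯3, a major sixth (9 semitones).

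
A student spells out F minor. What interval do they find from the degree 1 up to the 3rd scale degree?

F natural minor: F G A♭ B♭ C D♭ E♭.
So we need the interval from F up to A♭.
3 letter names make it a third; at 3 semitones (a half step narrower than major) the quality is minor.

minor 3rd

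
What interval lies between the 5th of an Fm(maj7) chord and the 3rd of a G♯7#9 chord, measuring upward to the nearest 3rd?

augmented seventh

The 5th of Fm(maj7) is C; the 3rd of G♯7#9 is B♯.
C up to B♯ is 12 semitones, a half step wider than a major seventh, so the interval is augmented.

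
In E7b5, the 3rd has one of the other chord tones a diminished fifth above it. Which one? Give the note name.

E dominant seventh flat five is spelled E–G#–Bb–D.
The 3rd is G#. A diminished fifth above G# is D.
D is the chord's 7th.

D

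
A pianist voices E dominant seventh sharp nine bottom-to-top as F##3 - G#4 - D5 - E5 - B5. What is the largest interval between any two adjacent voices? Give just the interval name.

Adjacent intervals: F##3→G#4 = minor ninth; G#4→D5 = diminished fifth; D5→E5 = major second; E5→B5 = perfect fifth.
The largest is F##3 to G#4, a minor ninth (13 semitones).

m9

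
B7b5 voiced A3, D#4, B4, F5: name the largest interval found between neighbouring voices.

minor sixth

Adjacent intervals: A3→D#4 = augmented fourth; D#4→B4 = minor sixth; B4→F5 = diminished fifth.
The largest is D#4 to B4, a minor sixth (8 semitones).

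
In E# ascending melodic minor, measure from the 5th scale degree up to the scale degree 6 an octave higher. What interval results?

Spelling E# ascending melodic minor: E# F## G# A# B# C## D##.
That puts B# below C##.
Counting 9 letters and 14 half steps from B# gives a major ninth.

major ninth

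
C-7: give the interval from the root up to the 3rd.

minor 3rd

C-7 is spelled C–E♭–G–B♭.
Root = C; 3rd = E♭.
From C to E♭: 3 semitones over a third = minor.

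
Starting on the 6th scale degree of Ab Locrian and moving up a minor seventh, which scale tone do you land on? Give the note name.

Ebb

The scale is Ab Bbb Cb Db Ebb Fb Gb.
The 6th scale degree is Fb; a minor seventh above that is Ebb — scale degree 5.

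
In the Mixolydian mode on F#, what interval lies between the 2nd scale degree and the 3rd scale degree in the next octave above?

Spelling the Mixolydian mode on F#: F# G# A# B C# D# E.
So we need the interval from G# up to A#.
From G# to A# is 14 semitones, exactly the major ninth.

major ninth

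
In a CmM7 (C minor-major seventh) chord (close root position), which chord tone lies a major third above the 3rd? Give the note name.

Cm(maj7) (C minor-major seventh): C-E♭-G-B.
The 3rd is E♭. A major third above E♭ is G.
G is the chord's 5th.

G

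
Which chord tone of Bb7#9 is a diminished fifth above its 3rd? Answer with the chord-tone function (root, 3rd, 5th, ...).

The chord tones of Bb7#9 are Bb D F Ab C#.
The 3rd is D. A diminished fifth above D is Ab.
Ab is the chord's 7th.

7th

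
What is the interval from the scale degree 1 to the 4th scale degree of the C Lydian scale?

A4

Spelling the C Lydian scale: C D E F♯ G A B.
Scale degree 1 = C; scale degree 4 = F♯.
From C to F♯: 6 semitones over a fourth = augmented.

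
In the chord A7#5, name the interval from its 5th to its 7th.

A7#5: A–C#–E#–G.
5th = E#; 7th = G.
3 letter names make it a third; at 2 semitones (a whole step narrower than major) the quality is diminished.

diminished third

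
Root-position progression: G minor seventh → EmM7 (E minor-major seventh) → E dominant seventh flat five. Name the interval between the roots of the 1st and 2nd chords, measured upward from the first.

major 6th

The roots are G and E.
From G to E is 9 semitones, exactly the major sixth.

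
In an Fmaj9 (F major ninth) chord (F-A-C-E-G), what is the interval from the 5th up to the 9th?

5th = C; 9th = G.
Counting 5 letters and 7 half steps from C gives a perfect fifth.

perfect fifth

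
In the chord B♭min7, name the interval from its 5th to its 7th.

minor 3rd

The chord tones of B♭-7 are B♭, D♭, F, A♭.
The 5th is F and the 7th is A♭.
From F to A♭: 3 semitones over a third = minor.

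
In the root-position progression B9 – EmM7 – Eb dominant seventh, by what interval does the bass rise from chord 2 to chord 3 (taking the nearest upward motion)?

diminished octave

The roots are E and Eb.
8 letter names make it an octave; at 11 semitones (a half step narrower than perfect) the quality is diminished.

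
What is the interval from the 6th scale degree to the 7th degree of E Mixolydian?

Spelling E Mixolydian: E F# G# A B C# D.
So we need the interval from C# up to D.
From C# to D: 1 semitone over a second = minor.

minor second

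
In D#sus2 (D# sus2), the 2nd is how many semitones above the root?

2

D# sus2 is spelled D#, E#, A#.
D# to E# is a major second: 2 semitones.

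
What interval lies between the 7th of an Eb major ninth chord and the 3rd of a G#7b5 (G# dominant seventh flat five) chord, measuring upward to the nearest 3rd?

The 7th of Eb major ninth is D; the 3rd of G#7b5 (G# dominant seventh flat five) is B#.
D up to B# is 10 semitones, a half step wider than a major sixth, so the interval is augmented.

A6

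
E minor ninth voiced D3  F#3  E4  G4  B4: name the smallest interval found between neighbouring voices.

minor 3rd

Adjacent intervals: D3→F#3 = major third; F#3→E4 = minor seventh; E4→G4 = minor third; G4→B4 = major third.
The smallest is E4 to G4, a minor third (3 semitones).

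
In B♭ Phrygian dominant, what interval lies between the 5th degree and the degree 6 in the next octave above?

Spelling B♭ Phrygian dominant: B♭ C♭ D E♭ F G♭ A♭.
5th degree = F; scale degree 6 (up an octave) = G♭.
9 letter names make it a ninth; at 13 semitones (a half step narrower than major) the quality is minor.

m9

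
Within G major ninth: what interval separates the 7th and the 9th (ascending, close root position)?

minor third

Gmaj9: G, B, D, F#, A.
So we need the interval from F# up to A.
F# up to A is 3 semitones, a half step narrower than a major third, so the interval is minor.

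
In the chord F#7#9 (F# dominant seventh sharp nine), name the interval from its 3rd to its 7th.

d5

F#7#9: F#-A#-C#-E-G##.
So we need the interval from A# up to E.
From A# to E: 6 semitones over a fifth = diminished.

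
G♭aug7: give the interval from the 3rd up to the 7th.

diminished 5th

Spelling the chord: G♭-B♭-D-F♭.
3rd = B♭; 7th = F♭.
B♭ up to F♭ is 6 semitones, a half step narrower than a perfect fifth, so the interval is diminished.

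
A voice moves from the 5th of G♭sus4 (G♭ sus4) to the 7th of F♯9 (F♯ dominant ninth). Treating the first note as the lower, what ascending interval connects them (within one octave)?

augmented second

G♭sus4 (G♭ sus4) has D♭ as its 5th, and F♯9 (F♯ dominant ninth) has E as its 7th.
D♭ up to E is 3 semitones, a half step wider than a major second, so the interval is augmented.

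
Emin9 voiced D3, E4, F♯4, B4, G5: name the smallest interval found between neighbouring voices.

Adjacent intervals: D3→E4 = major ninth; E4→F♯4 = major second; F♯4→B4 = perfect fourth; B4→G5 = minor sixth.
The smallest is E4 to F♯4, a major second (2 semitones).

major second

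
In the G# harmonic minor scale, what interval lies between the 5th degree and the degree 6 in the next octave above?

The scale runs G# A# B C# D# E F##.
So we need the interval from D# up to E.
From D# to E: 13 semitones over a ninth = minor.

m9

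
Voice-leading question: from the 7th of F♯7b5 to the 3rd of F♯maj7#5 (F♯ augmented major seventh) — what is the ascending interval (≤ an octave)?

augmented fourth

The 7th of F♯7b5 is E; the 3rd of F♯maj7#5 (F♯ augmented major seventh) is A♯.
4 letter names make it a fourth; at 6 semitones (a half step wider than perfect) the quality is augmented.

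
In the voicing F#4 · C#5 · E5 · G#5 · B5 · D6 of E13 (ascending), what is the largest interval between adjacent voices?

Adjacent intervals: F#4→C#5 = perfect fifth; C#5→E5 = minor third; E5→G#5 = major third; G#5→B5 = minor third; B5→D6 = minor third.
The largest is F#4 to C#5, a perfect fifth (7 semitones).

P5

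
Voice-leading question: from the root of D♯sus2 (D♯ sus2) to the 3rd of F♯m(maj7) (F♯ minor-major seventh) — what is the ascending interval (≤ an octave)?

diminished 5th

The root of D♯sus2 (D♯ sus2) is D♯; the 3rd of F♯m(maj7) (F♯ minor-major seventh) is A.
D♯ up to A is 6 semitones, a half step narrower than a perfect fifth, so the interval is diminished.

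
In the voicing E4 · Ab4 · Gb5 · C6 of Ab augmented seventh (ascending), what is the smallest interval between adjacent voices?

diminished fourth

Adjacent intervals: E4→Ab4 = diminished fourth; Ab4→Gb5 = minor seventh; Gb5→C6 = augmented fourth.
The smallest is E4 to Ab4, a diminished fourth (4 semitones).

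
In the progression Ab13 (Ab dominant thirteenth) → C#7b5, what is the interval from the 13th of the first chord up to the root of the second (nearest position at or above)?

augmented fifth

The 13th of Ab13 (Ab dominant thirteenth) is F; the root of C#7b5 is C#.
F up to C# is 8 semitones, a half step wider than a perfect fifth, so the interval is augmented.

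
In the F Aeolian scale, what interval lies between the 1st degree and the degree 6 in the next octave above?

minor 13th

Spelling the F Aeolian scale: F G Ab Bb C Db Eb.
1st degree = F; degree 6 (up an octave) = Db.
13 letter names make it a thirteenth; at 20 semitones (a half step narrower than major) the quality is minor.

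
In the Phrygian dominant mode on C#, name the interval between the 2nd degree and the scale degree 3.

augmented 2nd

Spelling the Phrygian dominant mode on C#: C# D E# F# G# A B.
That puts D below E#.
2 letter names make it a second; at 3 semitones (a half step wider than major) the quality is augmented.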